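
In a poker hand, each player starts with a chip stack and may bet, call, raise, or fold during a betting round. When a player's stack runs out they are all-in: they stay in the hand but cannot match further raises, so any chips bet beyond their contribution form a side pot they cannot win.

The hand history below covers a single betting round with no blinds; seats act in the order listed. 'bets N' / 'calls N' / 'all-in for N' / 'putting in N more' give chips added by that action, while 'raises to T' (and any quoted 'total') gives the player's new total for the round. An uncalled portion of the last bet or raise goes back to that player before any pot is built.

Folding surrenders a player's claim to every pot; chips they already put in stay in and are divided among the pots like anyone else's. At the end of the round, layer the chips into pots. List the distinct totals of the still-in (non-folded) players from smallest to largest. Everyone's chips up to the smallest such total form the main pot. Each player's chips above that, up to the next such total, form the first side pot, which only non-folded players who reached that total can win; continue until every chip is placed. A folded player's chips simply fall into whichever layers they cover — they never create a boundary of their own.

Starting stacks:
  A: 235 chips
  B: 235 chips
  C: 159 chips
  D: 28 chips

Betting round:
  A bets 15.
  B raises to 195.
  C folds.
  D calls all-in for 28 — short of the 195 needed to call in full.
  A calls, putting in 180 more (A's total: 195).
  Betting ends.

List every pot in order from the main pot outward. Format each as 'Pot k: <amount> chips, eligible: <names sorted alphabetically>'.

Pot 1: 84 chips, eligible: A, B, D
Pot 2: 334 chips, eligible: A, B

Derivation:
Contributions: A=195, B=195, D=28
Folded: C
Pot levels (distinct totals of non-folded players): 28, 195
Layer 1-28: 28 each from A, B, D = 28*3 = 84 chips; eligible A, B, D
Layer 29-195: 167 each from A, B = 167*2 = 334 chips; eligible A, B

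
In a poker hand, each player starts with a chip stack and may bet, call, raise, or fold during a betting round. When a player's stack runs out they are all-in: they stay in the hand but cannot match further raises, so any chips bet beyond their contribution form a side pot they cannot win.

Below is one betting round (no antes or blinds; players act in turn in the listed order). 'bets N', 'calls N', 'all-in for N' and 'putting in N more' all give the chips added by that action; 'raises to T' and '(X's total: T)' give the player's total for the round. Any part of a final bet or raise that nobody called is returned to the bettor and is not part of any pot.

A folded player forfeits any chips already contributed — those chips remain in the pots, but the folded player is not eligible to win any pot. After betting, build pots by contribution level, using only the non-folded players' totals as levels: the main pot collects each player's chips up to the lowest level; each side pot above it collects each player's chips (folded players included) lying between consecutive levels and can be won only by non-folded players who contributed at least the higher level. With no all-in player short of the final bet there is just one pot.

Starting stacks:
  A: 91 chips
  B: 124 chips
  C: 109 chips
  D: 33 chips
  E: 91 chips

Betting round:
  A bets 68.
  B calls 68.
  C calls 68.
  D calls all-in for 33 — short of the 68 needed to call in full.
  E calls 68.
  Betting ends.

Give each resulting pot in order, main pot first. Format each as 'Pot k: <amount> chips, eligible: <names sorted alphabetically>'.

Pot 1: 165 chips, eligible: A, B, C, D, E
Pot 2: 140 chips, eligible: A, B, C, E

Derivation:
Contributions: A=68, B=68, C=68, D=33, E=68
Pot levels (distinct totals of non-folded players): 33, 68
Layer 1-33: 33 each from A, B, C, D, E = 33*5 = 165 chips; eligible A, B, C, D, E
Layer 34-68: 35 each from A, B, C, E = 35*4 = 140 chips; eligible A, B, C, E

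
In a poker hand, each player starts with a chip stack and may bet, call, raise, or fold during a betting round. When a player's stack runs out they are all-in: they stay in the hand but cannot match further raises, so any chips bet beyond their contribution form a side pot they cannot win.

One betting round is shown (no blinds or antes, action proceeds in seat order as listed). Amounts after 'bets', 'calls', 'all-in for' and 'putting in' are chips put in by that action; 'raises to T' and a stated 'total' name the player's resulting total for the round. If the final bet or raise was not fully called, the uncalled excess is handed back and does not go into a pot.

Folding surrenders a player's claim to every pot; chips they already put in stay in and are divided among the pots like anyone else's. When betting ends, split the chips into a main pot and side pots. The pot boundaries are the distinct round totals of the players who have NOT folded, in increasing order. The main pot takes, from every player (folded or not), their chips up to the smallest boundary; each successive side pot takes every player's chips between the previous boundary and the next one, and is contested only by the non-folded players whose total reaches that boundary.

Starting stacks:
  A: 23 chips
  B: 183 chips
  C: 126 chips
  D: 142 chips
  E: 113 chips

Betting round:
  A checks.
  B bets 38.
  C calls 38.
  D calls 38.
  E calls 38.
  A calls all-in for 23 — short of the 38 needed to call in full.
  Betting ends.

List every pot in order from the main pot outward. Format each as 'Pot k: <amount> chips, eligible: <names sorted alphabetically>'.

Pot 1: 115 chips, eligible: A, B, C, D, E
Pot 2: 60 chips, eligible: B, C, D, E

Derivation:
Contributions: A=23, B=38, C=38, D=38, E=38
Pot levels (distinct totals of non-folded players): 23, 38
Layer 1-23: 23 each from A, B, C, D, E = 23*5 = 115 chips; eligible A, B, C, D, E
Layer 24-38: 15 each from B, C, D, E = 15*4 = 60 chips; eligible B, C, D, E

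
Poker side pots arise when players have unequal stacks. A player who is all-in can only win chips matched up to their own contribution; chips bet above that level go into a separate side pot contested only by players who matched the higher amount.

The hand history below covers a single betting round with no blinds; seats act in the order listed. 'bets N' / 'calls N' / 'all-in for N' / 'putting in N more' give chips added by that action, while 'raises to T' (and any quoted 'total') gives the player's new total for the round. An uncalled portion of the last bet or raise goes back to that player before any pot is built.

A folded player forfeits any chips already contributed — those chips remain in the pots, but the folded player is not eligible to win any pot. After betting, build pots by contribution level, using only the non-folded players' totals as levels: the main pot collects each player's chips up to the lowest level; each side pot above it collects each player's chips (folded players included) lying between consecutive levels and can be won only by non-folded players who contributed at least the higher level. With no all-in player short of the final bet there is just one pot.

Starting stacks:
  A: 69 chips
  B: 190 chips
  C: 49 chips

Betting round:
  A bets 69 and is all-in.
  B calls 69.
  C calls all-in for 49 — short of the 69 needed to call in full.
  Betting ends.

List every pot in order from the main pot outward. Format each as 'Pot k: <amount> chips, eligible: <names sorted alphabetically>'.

Pot 1: 147 chips, eligible: A, B, C
Pot 2: 40 chips, eligible: A, B

Derivation:
Contributions: A=69, B=69, C=49
Pot levels (distinct totals of non-folded players): 49, 69
Layer 1-49: 49 each from A, B, C = 49*3 = 147 chips; eligible A, B, C
Layer 50-69: 20 each from A, B = 20*2 = 40 chips; eligible A, B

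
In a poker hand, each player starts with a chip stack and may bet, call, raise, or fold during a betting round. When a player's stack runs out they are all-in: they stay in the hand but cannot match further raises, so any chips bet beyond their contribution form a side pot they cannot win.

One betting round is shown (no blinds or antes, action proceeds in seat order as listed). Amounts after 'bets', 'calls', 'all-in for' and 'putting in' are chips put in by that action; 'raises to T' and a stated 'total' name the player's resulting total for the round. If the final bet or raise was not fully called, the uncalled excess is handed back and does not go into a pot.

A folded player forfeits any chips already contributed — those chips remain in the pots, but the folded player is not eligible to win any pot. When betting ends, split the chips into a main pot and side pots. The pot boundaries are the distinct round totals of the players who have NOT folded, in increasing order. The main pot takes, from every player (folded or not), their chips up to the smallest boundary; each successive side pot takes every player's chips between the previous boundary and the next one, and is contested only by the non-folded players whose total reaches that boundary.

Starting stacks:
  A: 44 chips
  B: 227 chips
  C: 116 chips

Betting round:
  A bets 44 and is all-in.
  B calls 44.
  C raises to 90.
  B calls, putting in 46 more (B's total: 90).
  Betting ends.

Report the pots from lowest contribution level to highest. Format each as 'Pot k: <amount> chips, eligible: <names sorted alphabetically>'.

Pot 1: 132 chips, eligible: A, B, C
Pot 2: 92 chips, eligible: B, C

Derivation:
Contributions: A=44, B=90, C=90
Pot levels (distinct totals of non-folded players): 44, 90
Layer 1-44: 44 each from A, B, C = 44*3 = 132 chips; eligible A, B, C
Layer 45-90: 46 each from B, C = 46*2 = 92 chips; eligible B, C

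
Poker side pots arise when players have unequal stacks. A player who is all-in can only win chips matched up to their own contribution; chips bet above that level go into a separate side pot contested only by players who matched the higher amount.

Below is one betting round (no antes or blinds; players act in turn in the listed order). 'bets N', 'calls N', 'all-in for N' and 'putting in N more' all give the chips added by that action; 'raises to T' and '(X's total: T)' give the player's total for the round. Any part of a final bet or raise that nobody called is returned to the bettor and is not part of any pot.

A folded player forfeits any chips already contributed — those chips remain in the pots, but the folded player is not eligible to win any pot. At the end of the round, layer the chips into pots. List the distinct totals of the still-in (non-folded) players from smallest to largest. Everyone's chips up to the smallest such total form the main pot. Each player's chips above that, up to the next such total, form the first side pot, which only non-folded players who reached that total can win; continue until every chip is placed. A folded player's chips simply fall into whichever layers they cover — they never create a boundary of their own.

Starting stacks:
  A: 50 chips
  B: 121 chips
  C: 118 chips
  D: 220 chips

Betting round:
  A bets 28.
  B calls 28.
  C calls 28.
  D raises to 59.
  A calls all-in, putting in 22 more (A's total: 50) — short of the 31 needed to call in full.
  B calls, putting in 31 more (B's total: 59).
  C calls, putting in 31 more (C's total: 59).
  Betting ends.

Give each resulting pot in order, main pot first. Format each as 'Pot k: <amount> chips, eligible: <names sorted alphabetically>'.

Contributions: A=50, B=59, C=59, D=59
Pot levels (distinct totals of non-folded players): 50, 59
Layer 1-50: 50 each from A, B, C, D = 50*4 = 200 chips; eligible A, B, C, D
Layer 51-59: 9 each from B, C, D = 9*3 = 27 chips; eligible B, C, D

Pot 1: 200 chips, eligible: A, B, C, D
Pot 2: 27 chips, eligible: B, C, D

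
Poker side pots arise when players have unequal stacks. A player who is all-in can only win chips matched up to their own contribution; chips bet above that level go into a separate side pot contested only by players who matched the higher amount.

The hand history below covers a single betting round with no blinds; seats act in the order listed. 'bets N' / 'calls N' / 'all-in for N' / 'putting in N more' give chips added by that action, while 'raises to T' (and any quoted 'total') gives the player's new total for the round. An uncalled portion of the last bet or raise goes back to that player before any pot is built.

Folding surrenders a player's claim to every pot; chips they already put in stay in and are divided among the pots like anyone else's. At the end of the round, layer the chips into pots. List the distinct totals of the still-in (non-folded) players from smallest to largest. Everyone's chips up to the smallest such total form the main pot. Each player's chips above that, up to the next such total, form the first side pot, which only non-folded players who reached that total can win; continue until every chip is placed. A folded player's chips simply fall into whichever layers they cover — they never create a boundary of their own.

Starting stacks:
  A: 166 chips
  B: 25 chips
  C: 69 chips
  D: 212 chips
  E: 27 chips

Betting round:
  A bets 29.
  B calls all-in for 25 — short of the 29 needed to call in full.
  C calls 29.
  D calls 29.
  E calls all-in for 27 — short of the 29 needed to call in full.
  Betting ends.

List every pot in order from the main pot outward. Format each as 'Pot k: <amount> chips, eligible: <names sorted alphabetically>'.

Pot 1: 125 chips, eligible: A, B, C, D, E
Pot 2: 8 chips, eligible: A, C, D, E
Pot 3: 6 chips, eligible: A, C, D

Derivation:
Contributions: A=29, B=25, C=29, D=29, E=27
Pot levels (distinct totals of non-folded players): 25, 27, 29
Layer 1-25: 25 each from A, B, C, D, E = 25*5 = 125 chips; eligible A, B, C, D, E
Layer 26-27: 2 each from A, C, D, E = 2*4 = 8 chips; eligible A, C, D, E
Layer 28-29: 2 each from A, C, D = 2*3 = 6 chips; eligible A, C, D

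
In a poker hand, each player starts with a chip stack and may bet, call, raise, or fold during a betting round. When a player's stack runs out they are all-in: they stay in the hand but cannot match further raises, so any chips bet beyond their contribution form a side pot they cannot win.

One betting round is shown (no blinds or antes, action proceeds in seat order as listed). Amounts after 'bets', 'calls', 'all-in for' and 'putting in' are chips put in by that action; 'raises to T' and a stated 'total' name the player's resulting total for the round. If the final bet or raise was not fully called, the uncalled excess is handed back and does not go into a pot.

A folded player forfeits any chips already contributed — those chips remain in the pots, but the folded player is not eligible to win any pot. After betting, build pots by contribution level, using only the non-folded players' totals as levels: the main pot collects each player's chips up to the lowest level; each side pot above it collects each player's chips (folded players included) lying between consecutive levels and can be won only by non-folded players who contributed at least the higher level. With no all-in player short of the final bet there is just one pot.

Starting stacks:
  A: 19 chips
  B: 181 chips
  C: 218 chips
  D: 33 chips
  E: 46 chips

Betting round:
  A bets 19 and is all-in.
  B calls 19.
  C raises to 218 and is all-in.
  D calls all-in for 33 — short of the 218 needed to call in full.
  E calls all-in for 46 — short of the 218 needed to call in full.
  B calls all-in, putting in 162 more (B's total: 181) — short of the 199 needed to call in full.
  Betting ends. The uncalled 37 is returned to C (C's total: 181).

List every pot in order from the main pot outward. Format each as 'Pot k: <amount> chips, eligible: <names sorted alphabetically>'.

Contributions (after 37 returned to C): A=19, B=181, C=181, D=33, E=46
Pot levels (distinct totals of non-folded players): 19, 33, 46, 181
Layer 1-19: 19 each from A, B, C, D, E = 19*5 = 95 chips; eligible A, B, C, D, E
Layer 20-33: 14 each from B, C, D, E = 14*4 = 56 chips; eligible B, C, D, E
Layer 34-46: 13 each from B, C, E = 13*3 = 39 chips; eligible B, C, E
Layer 47-181: 135 each from B, C = 135*2 = 270 chips; eligible B, C

Pot 1: 95 chips, eligible: A, B, C, D, E
Pot 2: 56 chips, eligible: B, C, D, E
Pot 3: 39 chips, eligible: B, C, E
Pot 4: 270 chips, eligible: B, C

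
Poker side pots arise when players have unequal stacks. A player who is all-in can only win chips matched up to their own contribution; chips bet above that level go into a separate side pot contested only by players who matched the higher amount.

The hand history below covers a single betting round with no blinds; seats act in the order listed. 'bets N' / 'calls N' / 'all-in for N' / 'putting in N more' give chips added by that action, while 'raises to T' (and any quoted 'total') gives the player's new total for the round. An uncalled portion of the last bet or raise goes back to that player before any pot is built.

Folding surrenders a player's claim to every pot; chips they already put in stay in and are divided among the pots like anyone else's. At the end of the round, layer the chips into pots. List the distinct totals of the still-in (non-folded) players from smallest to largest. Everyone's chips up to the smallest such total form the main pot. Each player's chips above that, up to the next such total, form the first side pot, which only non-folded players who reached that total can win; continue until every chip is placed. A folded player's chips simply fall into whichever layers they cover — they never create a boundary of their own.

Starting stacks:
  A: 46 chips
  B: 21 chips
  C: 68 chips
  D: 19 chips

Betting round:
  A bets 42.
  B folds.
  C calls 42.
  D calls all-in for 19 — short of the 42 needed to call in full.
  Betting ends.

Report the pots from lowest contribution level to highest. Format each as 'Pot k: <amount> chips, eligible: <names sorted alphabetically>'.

Pot 1: 57 chips, eligible: A, C, D
Pot 2: 46 chips, eligible: A, C

Derivation:
Contributions: A=42, C=42, D=19
Folded: B
Pot levels (distinct totals of non-folded players): 19, 42
Layer 1-19: 19 each from A, C, D = 19*3 = 57 chips; eligible A, C, D
Layer 20-42: 23 each from A, C = 23*2 = 46 chips; eligible A, C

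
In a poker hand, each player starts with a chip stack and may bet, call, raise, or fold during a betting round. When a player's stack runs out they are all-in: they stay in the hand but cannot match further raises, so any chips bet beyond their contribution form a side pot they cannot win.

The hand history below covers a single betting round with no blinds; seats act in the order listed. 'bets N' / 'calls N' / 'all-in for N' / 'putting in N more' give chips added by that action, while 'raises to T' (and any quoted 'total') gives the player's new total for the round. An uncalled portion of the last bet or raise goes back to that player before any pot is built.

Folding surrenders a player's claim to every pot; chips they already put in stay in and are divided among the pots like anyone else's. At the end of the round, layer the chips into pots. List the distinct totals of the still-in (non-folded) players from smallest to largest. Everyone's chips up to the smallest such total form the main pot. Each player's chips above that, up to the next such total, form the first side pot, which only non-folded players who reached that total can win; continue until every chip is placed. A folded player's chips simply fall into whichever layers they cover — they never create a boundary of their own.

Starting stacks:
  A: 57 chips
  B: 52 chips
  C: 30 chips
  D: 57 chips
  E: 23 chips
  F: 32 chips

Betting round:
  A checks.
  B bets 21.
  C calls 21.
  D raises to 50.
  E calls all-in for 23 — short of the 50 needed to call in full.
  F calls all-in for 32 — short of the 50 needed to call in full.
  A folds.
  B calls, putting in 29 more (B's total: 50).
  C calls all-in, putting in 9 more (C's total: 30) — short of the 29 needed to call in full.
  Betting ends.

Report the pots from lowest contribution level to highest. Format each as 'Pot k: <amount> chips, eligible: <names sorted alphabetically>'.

Pot 1: 115 chips, eligible: B, C, D, E, F
Pot 2: 28 chips, eligible: B, C, D, F
Pot 3: 6 chips, eligible: B, D, F
Pot 4: 36 chips, eligible: B, D

Derivation:
Contributions: B=50, C=30, D=50, E=23, F=32
Folded: A
Pot levels (distinct totals of non-folded players): 23, 30, 32, 50
Layer 1-23: 23 each from B, C, D, E, F = 23*5 = 115 chips; eligible B, C, D, E, F
Layer 24-30: 7 each from B, C, D, F = 7*4 = 28 chips; eligible B, C, D, F
Layer 31-32: 2 each from B, D, F = 2*3 = 6 chips; eligible B, D, F
Layer 33-50: 18 each from B, D = 18*2 = 36 chips; eligible B, D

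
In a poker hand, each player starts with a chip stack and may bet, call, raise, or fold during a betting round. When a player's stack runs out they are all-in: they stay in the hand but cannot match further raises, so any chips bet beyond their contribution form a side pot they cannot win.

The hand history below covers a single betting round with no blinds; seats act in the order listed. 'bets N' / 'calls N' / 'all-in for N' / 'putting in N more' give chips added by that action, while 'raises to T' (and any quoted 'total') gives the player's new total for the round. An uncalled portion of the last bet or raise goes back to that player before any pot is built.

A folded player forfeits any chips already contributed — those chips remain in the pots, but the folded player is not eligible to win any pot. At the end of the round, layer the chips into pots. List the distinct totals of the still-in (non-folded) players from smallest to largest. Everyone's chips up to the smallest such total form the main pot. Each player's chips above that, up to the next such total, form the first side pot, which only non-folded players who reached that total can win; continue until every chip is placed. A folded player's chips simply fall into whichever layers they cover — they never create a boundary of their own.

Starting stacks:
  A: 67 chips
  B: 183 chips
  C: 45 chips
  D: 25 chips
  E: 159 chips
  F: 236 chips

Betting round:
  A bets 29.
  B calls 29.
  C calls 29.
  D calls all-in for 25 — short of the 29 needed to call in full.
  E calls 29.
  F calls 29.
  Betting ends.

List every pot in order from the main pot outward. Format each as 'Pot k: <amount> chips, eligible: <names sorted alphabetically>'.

Contributions: A=29, B=29, C=29, D=25, E=29, F=29
Pot levels (distinct totals of non-folded players): 25, 29
Layer 1-25: 25 each from A, B, C, D, E, F = 25*6 = 150 chips; eligible A, B, C, D, E, F
Layer 26-29: 4 each from A, B, C, E, F = 4*5 = 20 chips; eligible A, B, C, E, F

Pot 1: 150 chips, eligible: A, B, C, D, E, F
Pot 2: 20 chips, eligible: A, B, C, E, F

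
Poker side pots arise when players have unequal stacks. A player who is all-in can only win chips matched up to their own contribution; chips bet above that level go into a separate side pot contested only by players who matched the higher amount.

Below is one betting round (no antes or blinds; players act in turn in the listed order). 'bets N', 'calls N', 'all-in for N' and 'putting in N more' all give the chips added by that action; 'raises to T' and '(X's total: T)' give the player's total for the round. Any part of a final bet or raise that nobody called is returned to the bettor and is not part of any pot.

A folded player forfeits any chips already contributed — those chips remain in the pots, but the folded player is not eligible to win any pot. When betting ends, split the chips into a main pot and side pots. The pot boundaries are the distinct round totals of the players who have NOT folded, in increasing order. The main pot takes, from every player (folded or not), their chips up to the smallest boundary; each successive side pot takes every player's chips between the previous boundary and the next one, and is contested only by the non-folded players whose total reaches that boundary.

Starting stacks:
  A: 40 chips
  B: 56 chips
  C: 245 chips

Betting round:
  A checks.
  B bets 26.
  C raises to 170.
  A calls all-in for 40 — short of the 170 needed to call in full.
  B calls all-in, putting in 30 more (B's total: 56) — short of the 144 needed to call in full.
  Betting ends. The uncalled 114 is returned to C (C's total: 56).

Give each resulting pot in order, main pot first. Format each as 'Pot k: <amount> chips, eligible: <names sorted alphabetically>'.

Contributions (after 114 returned to C): A=40, B=56, C=56
Pot levels (distinct totals of non-folded players): 40, 56
Layer 1-40: 40 each from A, B, C = 40*3 = 120 chips; eligible A, B, C
Layer 41-56: 16 each from B, C = 16*2 = 32 chips; eligible B, C

Pot 1: 120 chips, eligible: A, B, C
Pot 2: 32 chips, eligible: B, C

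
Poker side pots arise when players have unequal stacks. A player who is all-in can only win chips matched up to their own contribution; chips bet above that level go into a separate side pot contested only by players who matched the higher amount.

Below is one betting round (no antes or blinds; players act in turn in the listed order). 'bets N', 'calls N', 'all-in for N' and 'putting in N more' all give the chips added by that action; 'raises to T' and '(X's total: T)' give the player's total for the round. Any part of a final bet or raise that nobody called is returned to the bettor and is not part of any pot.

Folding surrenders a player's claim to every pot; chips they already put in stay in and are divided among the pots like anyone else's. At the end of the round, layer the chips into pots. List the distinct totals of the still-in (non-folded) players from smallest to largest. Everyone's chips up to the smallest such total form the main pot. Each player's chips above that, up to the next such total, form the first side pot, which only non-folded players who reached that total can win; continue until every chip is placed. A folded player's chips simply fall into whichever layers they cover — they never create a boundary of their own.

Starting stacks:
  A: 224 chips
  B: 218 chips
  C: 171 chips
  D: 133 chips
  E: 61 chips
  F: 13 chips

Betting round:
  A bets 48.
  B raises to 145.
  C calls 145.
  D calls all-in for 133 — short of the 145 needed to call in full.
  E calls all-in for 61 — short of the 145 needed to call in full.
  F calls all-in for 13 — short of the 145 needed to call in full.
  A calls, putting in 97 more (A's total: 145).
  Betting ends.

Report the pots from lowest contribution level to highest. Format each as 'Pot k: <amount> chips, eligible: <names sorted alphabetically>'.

Contributions: A=145, B=145, C=145, D=133, E=61, F=13
Pot levels (distinct totals of non-folded players): 13, 61, 133, 145
Layer 1-13: 13 each from A, B, C, D, E, F = 13*6 = 78 chips; eligible A, B, C, D, E, F
Layer 14-61: 48 each from A, B, C, D, E = 48*5 = 240 chips; eligible A, B, C, D, E
Layer 62-133: 72 each from A, B, C, D = 72*4 = 288 chips; eligible A, B, C, D
Layer 134-145: 12 each from A, B, C = 12*3 = 36 chips; eligible A, B, C

Pot 1: 78 chips, eligible: A, B, C, D, E, F
Pot 2: 240 chips, eligible: A, B, C, D, E
Pot 3: 288 chips, eligible: A, B, C, D
Pot 4: 36 chips, eligible: A, B, C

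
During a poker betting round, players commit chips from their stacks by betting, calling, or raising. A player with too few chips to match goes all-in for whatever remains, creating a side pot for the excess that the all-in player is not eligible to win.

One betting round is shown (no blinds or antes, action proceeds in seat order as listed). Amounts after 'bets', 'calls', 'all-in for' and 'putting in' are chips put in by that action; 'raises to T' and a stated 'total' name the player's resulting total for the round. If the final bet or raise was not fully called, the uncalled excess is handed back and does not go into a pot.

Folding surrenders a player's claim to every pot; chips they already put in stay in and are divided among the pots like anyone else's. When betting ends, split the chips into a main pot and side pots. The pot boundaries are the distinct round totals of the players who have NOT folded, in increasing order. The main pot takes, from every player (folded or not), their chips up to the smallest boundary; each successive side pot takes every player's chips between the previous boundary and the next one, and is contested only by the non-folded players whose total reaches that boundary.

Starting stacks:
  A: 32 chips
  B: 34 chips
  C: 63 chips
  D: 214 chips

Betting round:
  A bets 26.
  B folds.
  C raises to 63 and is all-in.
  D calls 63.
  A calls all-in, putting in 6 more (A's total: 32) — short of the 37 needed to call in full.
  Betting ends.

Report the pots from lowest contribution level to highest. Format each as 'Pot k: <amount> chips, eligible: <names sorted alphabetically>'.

Contributions: A=32, C=63, D=63
Folded: B
Pot levels (distinct totals of non-folded players): 32, 63
Layer 1-32: 32 each from A, C, D = 32*3 = 96 chips; eligible A, C, D
Layer 33-63: 31 each from C, D = 31*2 = 62 chips; eligible C, D

Pot 1: 96 chips, eligible: A, C, D
Pot 2: 62 chips, eligible: C, D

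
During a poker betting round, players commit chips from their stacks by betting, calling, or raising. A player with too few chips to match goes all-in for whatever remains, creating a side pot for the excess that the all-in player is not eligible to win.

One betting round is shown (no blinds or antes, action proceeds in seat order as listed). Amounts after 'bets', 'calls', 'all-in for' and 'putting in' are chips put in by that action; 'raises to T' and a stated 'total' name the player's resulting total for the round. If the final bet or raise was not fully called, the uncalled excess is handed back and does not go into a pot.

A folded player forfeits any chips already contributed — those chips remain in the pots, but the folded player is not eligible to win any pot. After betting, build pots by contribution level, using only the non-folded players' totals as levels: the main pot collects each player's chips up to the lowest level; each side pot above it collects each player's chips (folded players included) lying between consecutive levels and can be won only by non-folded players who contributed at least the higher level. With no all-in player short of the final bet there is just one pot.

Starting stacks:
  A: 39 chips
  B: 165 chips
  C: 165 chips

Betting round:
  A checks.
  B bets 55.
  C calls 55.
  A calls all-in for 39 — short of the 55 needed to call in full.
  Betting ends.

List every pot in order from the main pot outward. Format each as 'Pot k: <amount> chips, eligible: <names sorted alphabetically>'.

Contributions: A=39, B=55, C=55
Pot levels (distinct totals of non-folded players): 39, 55
Layer 1-39: 39 each from A, B, C = 39*3 = 117 chips; eligible A, B, C
Layer 40-55: 16 each from B, C = 16*2 = 32 chips; eligible B, C

Pot 1: 117 chips, eligible: A, B, C
Pot 2: 32 chips, eligible: B, C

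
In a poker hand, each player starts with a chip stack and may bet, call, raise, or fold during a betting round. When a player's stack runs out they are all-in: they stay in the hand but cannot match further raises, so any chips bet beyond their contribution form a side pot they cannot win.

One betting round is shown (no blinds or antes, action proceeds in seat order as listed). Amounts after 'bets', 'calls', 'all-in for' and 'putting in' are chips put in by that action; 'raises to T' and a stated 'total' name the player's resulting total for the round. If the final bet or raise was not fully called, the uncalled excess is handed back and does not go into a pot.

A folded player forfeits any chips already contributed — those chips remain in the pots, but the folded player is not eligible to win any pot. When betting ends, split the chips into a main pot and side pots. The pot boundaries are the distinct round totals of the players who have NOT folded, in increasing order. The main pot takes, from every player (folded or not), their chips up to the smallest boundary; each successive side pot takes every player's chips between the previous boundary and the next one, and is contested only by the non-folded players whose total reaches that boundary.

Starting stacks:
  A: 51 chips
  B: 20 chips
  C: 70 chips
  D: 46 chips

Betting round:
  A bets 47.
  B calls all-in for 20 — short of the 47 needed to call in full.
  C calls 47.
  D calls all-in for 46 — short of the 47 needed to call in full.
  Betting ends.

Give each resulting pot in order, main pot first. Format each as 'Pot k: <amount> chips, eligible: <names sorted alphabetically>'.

Pot 1: 80 chips, eligible: A, B, C, D
Pot 2: 78 chips, eligible: A, C, D
Pot 3: 2 chips, eligible: A, C

Derivation:
Contributions: A=47, B=20, C=47, D=46
Pot levels (distinct totals of non-folded players): 20, 46, 47
Layer 1-20: 20 each from A, B, C, D = 20*4 = 80 chips; eligible A, B, C, D
Layer 21-46: 26 each from A, C, D = 26*3 = 78 chips; eligible A, C, D
Layer 47-47: 1 each from A, C = 1*2 = 2 chips; eligible A, C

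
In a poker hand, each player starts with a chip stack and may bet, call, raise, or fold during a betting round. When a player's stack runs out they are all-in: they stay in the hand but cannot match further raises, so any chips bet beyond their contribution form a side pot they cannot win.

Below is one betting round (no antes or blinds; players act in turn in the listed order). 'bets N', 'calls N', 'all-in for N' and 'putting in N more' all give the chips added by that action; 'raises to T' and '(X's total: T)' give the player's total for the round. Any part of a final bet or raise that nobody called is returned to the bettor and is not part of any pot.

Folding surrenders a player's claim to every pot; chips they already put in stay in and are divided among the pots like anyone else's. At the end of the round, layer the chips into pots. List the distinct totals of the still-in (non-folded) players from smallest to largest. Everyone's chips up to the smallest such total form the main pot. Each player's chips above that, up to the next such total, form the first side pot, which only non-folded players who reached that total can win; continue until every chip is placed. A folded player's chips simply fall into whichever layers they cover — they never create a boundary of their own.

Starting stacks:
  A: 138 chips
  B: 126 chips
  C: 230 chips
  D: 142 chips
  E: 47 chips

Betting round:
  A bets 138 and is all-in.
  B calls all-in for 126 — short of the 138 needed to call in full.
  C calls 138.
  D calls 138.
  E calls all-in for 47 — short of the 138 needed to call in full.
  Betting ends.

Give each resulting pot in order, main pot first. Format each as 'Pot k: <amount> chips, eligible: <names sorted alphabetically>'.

Contributions: A=138, B=126, C=138, D=138, E=47
Pot levels (distinct totals of non-folded players): 47, 126, 138
Layer 1-47: 47 each from A, B, C, D, E = 47*5 = 235 chips; eligible A, B, C, D, E
Layer 48-126: 79 each from A, B, C, D = 79*4 = 316 chips; eligible A, B, C, D
Layer 127-138: 12 each from A, C, D = 12*3 = 36 chips; eligible A, C, D

Pot 1: 235 chips, eligible: A, B, C, D, E
Pot 2: 316 chips, eligible: A, B, C, D
Pot 3: 36 chips, eligible: A, C, D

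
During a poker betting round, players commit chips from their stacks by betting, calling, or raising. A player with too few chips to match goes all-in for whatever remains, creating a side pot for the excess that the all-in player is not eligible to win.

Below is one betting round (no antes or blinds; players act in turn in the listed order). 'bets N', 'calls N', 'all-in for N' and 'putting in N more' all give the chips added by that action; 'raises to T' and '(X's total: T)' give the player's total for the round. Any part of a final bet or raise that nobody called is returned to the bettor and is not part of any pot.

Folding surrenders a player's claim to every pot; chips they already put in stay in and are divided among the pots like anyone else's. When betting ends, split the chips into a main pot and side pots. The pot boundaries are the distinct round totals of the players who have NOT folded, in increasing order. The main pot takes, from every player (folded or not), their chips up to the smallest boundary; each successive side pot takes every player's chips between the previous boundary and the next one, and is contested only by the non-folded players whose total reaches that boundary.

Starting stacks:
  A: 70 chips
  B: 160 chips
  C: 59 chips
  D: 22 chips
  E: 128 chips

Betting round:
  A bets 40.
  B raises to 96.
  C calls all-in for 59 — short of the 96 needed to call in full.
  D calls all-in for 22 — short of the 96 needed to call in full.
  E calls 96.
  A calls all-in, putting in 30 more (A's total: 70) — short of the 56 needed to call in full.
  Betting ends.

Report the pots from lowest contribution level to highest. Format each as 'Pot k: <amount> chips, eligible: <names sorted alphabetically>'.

Contributions: A=70, B=96, C=59, D=22, E=96
Pot levels (distinct totals of non-folded players): 22, 59, 70, 96
Layer 1-22: 22 each from A, B, C, D, E = 22*5 = 110 chips; eligible A, B, C, D, E
Layer 23-59: 37 each from A, B, C, E = 37*4 = 148 chips; eligible A, B, C, E
Layer 60-70: 11 each from A, B, E = 11*3 = 33 chips; eligible A, B, E
Layer 71-96: 26 each from B, E = 26*2 = 52 chips; eligible B, E

Pot 1: 110 chips, eligible: A, B, C, D, E
Pot 2: 148 chips, eligible: A, B, C, E
Pot 3: 33 chips, eligible: A, B, E
Pot 4: 52 chips, eligible: B, E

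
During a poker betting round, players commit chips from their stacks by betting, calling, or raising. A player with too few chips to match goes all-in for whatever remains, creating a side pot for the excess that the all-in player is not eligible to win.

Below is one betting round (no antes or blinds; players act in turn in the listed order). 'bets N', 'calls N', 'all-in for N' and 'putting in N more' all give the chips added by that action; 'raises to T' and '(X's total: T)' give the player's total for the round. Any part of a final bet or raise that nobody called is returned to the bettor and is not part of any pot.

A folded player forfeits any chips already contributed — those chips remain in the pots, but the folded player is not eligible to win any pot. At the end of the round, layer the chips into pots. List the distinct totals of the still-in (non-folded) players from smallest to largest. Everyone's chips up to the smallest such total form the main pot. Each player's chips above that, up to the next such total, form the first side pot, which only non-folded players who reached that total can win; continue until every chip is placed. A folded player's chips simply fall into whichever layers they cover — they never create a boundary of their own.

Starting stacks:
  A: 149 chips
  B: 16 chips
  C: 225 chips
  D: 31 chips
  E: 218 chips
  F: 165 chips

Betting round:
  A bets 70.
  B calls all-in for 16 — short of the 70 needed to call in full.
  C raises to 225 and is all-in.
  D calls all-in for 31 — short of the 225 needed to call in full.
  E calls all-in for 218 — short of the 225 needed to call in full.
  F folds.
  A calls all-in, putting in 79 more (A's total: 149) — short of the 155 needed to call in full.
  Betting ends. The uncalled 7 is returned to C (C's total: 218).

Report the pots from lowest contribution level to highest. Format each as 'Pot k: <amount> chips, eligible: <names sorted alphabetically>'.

Contributions (after 7 returned to C): A=149, B=16, C=218, D=31, E=218
Folded: F
Pot levels (distinct totals of non-folded players): 16, 31, 149, 218
Layer 1-16: 16 each from A, B, C, D, E = 16*5 = 80 chips; eligible A, B, C, D, E
Layer 17-31: 15 each from A, C, D, E = 15*4 = 60 chips; eligible A, C, D, E
Layer 32-149: 118 each from A, C, E = 118*3 = 354 chips; eligible A, C, E
Layer 150-218: 69 each from C, E = 69*2 = 138 chips; eligible C, E

Pot 1: 80 chips, eligible: A, B, C, D, E
Pot 2: 60 chips, eligible: A, C, D, E
Pot 3: 354 chips, eligible: A, C, E
Pot 4: 138 chips, eligible: C, E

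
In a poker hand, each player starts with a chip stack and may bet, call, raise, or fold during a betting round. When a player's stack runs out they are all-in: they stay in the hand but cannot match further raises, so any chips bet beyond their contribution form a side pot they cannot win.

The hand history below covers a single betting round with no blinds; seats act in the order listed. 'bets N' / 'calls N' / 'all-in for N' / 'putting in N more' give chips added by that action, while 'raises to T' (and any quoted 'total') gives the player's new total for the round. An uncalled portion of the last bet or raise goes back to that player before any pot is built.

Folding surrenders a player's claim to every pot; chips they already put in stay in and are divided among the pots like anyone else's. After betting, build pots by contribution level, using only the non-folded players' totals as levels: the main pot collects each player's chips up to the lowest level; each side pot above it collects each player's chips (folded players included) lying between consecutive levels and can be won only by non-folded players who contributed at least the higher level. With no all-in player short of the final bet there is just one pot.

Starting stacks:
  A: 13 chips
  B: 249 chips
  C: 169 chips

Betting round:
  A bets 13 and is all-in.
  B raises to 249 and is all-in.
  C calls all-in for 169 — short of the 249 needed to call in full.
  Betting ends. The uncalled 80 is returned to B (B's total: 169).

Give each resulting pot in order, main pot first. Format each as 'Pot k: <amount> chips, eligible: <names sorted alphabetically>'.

Contributions (after 80 returned to B): A=13, B=169, C=169
Pot levels (distinct totals of non-folded players): 13, 169
Layer 1-13: 13 each from A, B, C = 13*3 = 39 chips; eligible A, B, C
Layer 14-169: 156 each from B, C = 156*2 = 312 chips; eligible B, C

Pot 1: 39 chips, eligible: A, B, C
Pot 2: 312 chips, eligible: B, C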